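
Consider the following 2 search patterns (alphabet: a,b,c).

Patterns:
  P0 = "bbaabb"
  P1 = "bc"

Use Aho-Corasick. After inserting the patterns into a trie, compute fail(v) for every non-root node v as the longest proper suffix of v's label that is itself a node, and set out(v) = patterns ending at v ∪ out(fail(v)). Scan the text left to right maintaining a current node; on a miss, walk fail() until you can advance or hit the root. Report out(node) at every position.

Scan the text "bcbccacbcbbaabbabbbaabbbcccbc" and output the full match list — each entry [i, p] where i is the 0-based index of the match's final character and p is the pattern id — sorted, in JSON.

Build:
Trie nodes:
  0='ε' goto b→1
  1='b' goto b→2 c→7
  2='bb' goto a→3
  3='bba' goto a→4
  4='bbaa' goto b→5
  5='bbaab' goto b→6
  6='bbaabb' goto ·  ←P0
  7='bc' goto ·  ←P1

Failure links (BFS by depth):
  n1('b'): parent n0 fail=0; on 'b' 0 → fail=0;  out ∅∪∅=∅
  n2('bb'): parent n1 fail=0; on 'b' 0 → fail=1;  out ∅∪∅=∅
  n7('bc'): parent n1 fail=0; on 'c' 0 → fail=0;  out {1}∪∅={1}
  n3('bba'): parent n2 fail=1; on 'a' 1→0 → fail=0;  out ∅∪∅=∅
  n4('bbaa'): parent n3 fail=0; on 'a' 0 → fail=0;  out ∅∪∅=∅
  n5('bbaab'): parent n4 fail=0; on 'b' 0 → fail=1;  out ∅∪∅=∅
  n6('bbaabb'): parent n5 fail=1; on 'b' 1 → fail=2;  out {0}∪∅={0}

Text stream:
i=0 'b': node 0→1
i=1 'c': node 1→7  → match P1@[0:1]
i=2 'b': node 7→1 (via fail)
i=3 'c': node 1→7  → match P1@[2:3]
i=4 'c': node 7→0 (via fail)
i=5 'a': node 0→0
i=6 'c': node 0→0
i=7 'b': node 0→1
i=8 'c': node 1→7  → match P1@[7:8]
i=9 'b': node 7→1 (via fail)
i=10 'b': node 1→2
i=11 'a': node 2→3
i=12 'a': node 3→4
i=13 'b': node 4→5
i=14 'b': node 5→6  → match P0@[9:14]
i=15 'a': node 6→3 (via fail)
i=16 'b': node 3→1 (via fail)
i=17 'b': node 1→2
i=18 'b': node 2→2 (via fail)
i=19 'a': node 2→3
i=20 'a': node 3→4
i=21 'b': node 4→5
i=22 'b': node 5→6  → match P0@[17:22]
i=23 'b': node 6→2 (via fail)
i=24 'c': node 2→7 (via fail)  → match P1@[23:24]
i=25 'c': node 7→0 (via fail)
i=26 'c': node 0→0
i=27 'b': node 0→1
i=28 'c': node 1→7  → match P1@[27:28]

All matches (sorted): [[1,1],[3,1],[8,1],[14,0],[22,0],[24,1],[28,1]]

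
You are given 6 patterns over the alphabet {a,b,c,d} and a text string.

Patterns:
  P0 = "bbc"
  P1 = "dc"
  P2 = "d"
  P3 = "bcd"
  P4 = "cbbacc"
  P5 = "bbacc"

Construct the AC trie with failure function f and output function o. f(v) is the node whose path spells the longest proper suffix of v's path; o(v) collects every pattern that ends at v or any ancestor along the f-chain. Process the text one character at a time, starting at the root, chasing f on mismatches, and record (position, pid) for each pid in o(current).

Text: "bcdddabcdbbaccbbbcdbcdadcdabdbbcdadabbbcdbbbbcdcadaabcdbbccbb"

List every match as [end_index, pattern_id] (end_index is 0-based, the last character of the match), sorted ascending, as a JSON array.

Build:
Trie nodes:
  0='ε' goto b→1 c→8 d→4
  1='b' goto b→2 c→6
  2='bb' goto a→14 c→3
  3='bbc' goto ·  [P0 ends]
  4='d' goto c→5  [P2 ends]
  5='dc' goto ·  [P1 ends]
  6='bc' goto d→7
  7='bcd' goto ·  [P3 ends]
  8='c' goto b→9
  9='cb' goto b→10
  10='cbb' goto a→11
  11='cbba' goto c→12
  12='cbbac' goto c→13
  13='cbbacc' goto ·  [P4 ends]
  14='bba' goto c→15
  15='bbac' goto c→16
  16='bbacc' goto ·  [P5 ends]

Failure links (BFS by depth):
  n1('b'): parent n0 fail=0; on 'b' 0 → fail=0;  out ∅∪∅=∅
  n4('d'): parent n0 fail=0; on 'd' 0 → fail=0;  out {2}∪∅={2}
  n8('c'): parent n0 fail=0; on 'c' 0 → fail=0;  out ∅∪∅=∅
  n2('bb'): parent n1 fail=0; on 'b' 0 → fail=1;  out ∅∪∅=∅
  n5('dc'): parent n4 fail=0; on 'c' 0 → fail=8;  out {1}∪∅={1}
  n6('bc'): parent n1 fail=0; on 'c' 0 → fail=8;  out ∅∪∅=∅
  n9('cb'): parent n8 fail=0; on 'b' 0 → fail=1;  out ∅∪∅=∅
  n3('bbc'): parent n2 fail=1; on 'c' 1 → fail=6;  out {0}∪∅={0}
  n7('bcd'): parent n6 fail=8; on 'd' 8→0 → fail=4;  out {3}∪{2}={2,3}
  n10('cbb'): parent n9 fail=1; on 'b' 1 → fail=2;  out ∅∪∅=∅
  n14('bba'): parent n2 fail=1; on 'a' 1→0 → fail=0;  out ∅∪∅=∅
  n11('cbba'): parent n10 fail=2; on 'a' 2 → fail=14;  out ∅∪∅=∅
  n15('bbac'): parent n14 fail=0; on 'c' 0 → fail=8;  out ∅∪∅=∅
  n12('cbbac'): parent n11 fail=14; on 'c' 14 → fail=15;  out ∅∪∅=∅
  n16('bbacc'): parent n15 fail=8; on 'c' 8→0 → fail=8;  out {5}∪∅={5}
  n13('cbbacc'): parent n12 fail=15; on 'c' 15 → fail=16;  out {4}∪{5}={4,5}

Scan:
i=0 'b': node 0→1
i=1 'c': node 1→6
i=2 'd': node 6→7  ** P2@[2:2],P3@[0:2]
i=3 'd': node 7→4 ·f  ** P2@[3:3]
i=4 'd': node 4→4 ·f  ** P2@[4:4]
i=5 'a': node 4→0 ·f
i=6 'b': node 0→1
i=7 'c': node 1→6
i=8 'd': node 6→7  ** P2@[8:8],P3@[6:8]
i=9 'b': node 7→1 ·f
i=10 'b': node 1→2
i=11 'a': node 2→14
i=12 'c': node 14→15
i=13 'c': node 15→16  ** P5@[9:13]
i=14 'b': node 16→9 ·f
i=15 'b': node 9→10
i=16 'b': node 10→2 ·f
i=17 'c': node 2→3  ** P0@[15:17]
i=18 'd': node 3→7 ·f  ** P2@[18:18],P3@[16:18]
i=19 'b': node 7→1 ·f
i=20 'c': node 1→6
i=21 'd': node 6→7  ** P2@[21:21],P3@[19:21]
i=22 'a': node 7→0 ·f
i=23 'd': node 0→4  ** P2@[23:23]
i=24 'c': node 4→5  ** P1@[23:24]
i=25 'd': node 5→4 ·f  ** P2@[25:25]
i=26 'a': node 4→0 ·f
i=27 'b': node 0→1
i=28 'd': node 1→4 ·f  ** P2@[28:28]
i=29 'b': node 4→1 ·f
i=30 'b': node 1→2
i=31 'c': node 2→3  ** P0@[29:31]
i=32 'd': node 3→7 ·f  ** P2@[32:32],P3@[30:32]
i=33 'a': node 7→0 ·f
i=34 'd': node 0→4  ** P2@[34:34]
i=35 'a': node 4→0 ·f
i=36 'b': node 0→1
i=37 'b': node 1→2
i=38 'b': node 2→2 ·f
i=39 'c': node 2→3  ** P0@[37:39]
i=40 'd': node 3→7 ·f  ** P2@[40:40],P3@[38:40]
i=41 'b': node 7→1 ·f
i=42 'b': node 1→2
i=43 'b': node 2→2 ·f
i=44 'b': node 2→2 ·f
i=45 'c': node 2→3  ** P0@[43:45]
i=46 'd': node 3→7 ·f  ** P2@[46:46],P3@[44:46]
i=47 'c': node 7→5 ·f  ** P1@[46:47]
i=48 'a': node 5→0 ·f
i=49 'd': node 0→4  ** P2@[49:49]
i=50 'a': node 4→0 ·f
i=51 'a': node 0→0
i=52 'b': node 0→1
i=53 'c': node 1→6
i=54 'd': node 6→7  ** P2@[54:54],P3@[52:54]
i=55 'b': node 7→1 ·f
i=56 'b': node 1→2
i=57 'c': node 2→3  ** P0@[55:57]
i=58 'c': node 3→8 ·f
i=59 'b': node 8→9
i=60 'b': node 9→10

All matches (sorted): [[2,2],[2,3],[3,2],[4,2],[8,2],[8,3],[13,5],[17,0],[18,2],[18,3],[21,2],[21,3],[23,2],[24,1],[25,2],[28,2],[31,0],[32,2],[32,3],[34,2],[39,0],[40,2],[40,3],[45,0],[46,2],[46,3],[47,1],[49,2],[54,2],[54,3],[57,0]]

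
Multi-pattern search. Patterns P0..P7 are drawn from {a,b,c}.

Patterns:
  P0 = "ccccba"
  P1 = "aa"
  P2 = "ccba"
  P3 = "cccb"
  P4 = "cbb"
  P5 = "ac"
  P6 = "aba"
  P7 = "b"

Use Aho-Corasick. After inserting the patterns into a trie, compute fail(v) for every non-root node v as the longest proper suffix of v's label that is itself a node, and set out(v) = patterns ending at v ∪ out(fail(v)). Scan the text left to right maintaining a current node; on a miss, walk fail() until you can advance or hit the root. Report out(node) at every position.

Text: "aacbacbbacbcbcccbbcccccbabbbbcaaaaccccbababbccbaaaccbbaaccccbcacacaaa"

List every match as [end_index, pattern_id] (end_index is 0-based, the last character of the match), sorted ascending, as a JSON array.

Build automaton:
Trie nodes:
  n0 'ε': a→7 b→17 c→1
  n1 'c': b→12 c→2
  n2 'cc': b→9 c→3
  n3 'ccc': b→11 c→4
  n4 'cccc': b→5
  n5 'ccccb': a→6
  n6 'ccccba': ·  [P0 ends]
  n7 'a': a→8 b→15 c→14
  n8 'aa': ·  [P1 ends]
  n9 'ccb': a→10
  n10 'ccba': ·  [P2 ends]
  n11 'cccb': ·  [P3 ends]
  n12 'cb': b→13
  n13 'cbb': ·  [P4 ends]
  n14 'ac': ·  [P5 ends]
  n15 'ab': a→16
  n16 'aba': ·  [P6 ends]
  n17 'b': ·  [P7 ends]

Failure links (BFS by depth):
  fail(1) 'c': from fail(0)=0 chase 'c': 0 ⇒ 0;  out=∅∪out(0)=∅
  fail(7) 'a': from fail(0)=0 chase 'a': 0 ⇒ 0;  out=∅∪out(0)=∅
  fail(17) 'b': from fail(0)=0 chase 'b': 0 ⇒ 0;  out={7}∪out(0)={7}
  fail(2) 'cc': from fail(1)=0 chase 'c': 0 ⇒ 1;  out=∅∪out(1)=∅
  fail(8) 'aa': from fail(7)=0 chase 'a': 0 ⇒ 7;  out={1}∪out(7)={1}
  fail(12) 'cb': from fail(1)=0 chase 'b': 0 ⇒ 17;  out=∅∪out(17)={7}
  fail(14) 'ac': from fail(7)=0 chase 'c': 0 ⇒ 1;  out={5}∪out(1)={5}
  fail(15) 'ab': from fail(7)=0 chase 'b': 0 ⇒ 17;  out=∅∪out(17)={7}
  fail(3) 'ccc': from fail(2)=1 chase 'c': 1 ⇒ 2;  out=∅∪out(2)=∅
  fail(9) 'ccb': from fail(2)=1 chase 'b': 1 ⇒ 12;  out=∅∪out(12)={7}
  fail(13) 'cbb': from fail(12)=17 chase 'b': 17→0 ⇒ 17;  out={4}∪out(17)={4,7}
  fail(16) 'aba': from fail(15)=17 chase 'a': 17→0 ⇒ 7;  out={6}∪out(7)={6}
  fail(4) 'cccc': from fail(3)=2 chase 'c': 2 ⇒ 3;  out=∅∪out(3)=∅
  fail(10) 'ccba': from fail(9)=12 chase 'a': 12→17→0 ⇒ 7;  out={2}∪out(7)={2}
  fail(11) 'cccb': from fail(3)=2 chase 'b': 2 ⇒ 9;  out={3}∪out(9)={3,7}
  fail(5) 'ccccb': from fail(4)=3 chase 'b': 3 ⇒ 11;  out=∅∪out(11)={3,7}
  fail(6) 'ccccba': from fail(5)=11 chase 'a': 11→9 ⇒ 10;  out={0}∪out(10)={0,2}

Text stream:
i=0 'a': node 0→7
i=1 'a': node 7→8  emit P1@[0:1]
i=2 'c': node 8→14 (via fail)  emit P5@[1:2]
i=3 'b': node 14→12 (via fail)  emit P7@[3:3]
i=4 'a': node 12→7 (via fail)
i=5 'c': node 7→14  emit P5@[4:5]
i=6 'b': node 14→12 (via fail)  emit P7@[6:6]
i=7 'b': node 12→13  emit P4@[5:7],P7@[7:7]
i=8 'a': node 13→7 (via fail)
i=9 'c': node 7→14  emit P5@[8:9]
i=10 'b': node 14→12 (via fail)  emit P7@[10:10]
i=11 'c': node 12→1 (via fail)
i=12 'b': node 1→12  emit P7@[12:12]
i=13 'c': node 12→1 (via fail)
i=14 'c': node 1→2
i=15 'c': node 2→3
i=16 'b': node 3→11  emit P3@[13:16],P7@[16:16]
i=17 'b': node 11→13 (via fail)  emit P4@[15:17],P7@[17:17]
i=18 'c': node 13→1 (via fail)
i=19 'c': node 1→2
i=20 'c': node 2→3
i=21 'c': node 3→4
i=22 'c': node 4→4 (via fail)
i=23 'b': node 4→5  emit P3@[20:23],P7@[23:23]
i=24 'a': node 5→6  emit P0@[19:24],P2@[21:24]
i=25 'b': node 6→15 (via fail)  emit P7@[25:25]
i=26 'b': node 15→17 (via fail)  emit P7@[26:26]
i=27 'b': node 17→17 (via fail)  emit P7@[27:27]
i=28 'b': node 17→17 (via fail)  emit P7@[28:28]
i=29 'c': node 17→1 (via fail)
i=30 'a': node 1→7 (via fail)
i=31 'a': node 7→8  emit P1@[30:31]
i=32 'a': node 8→8 (via fail)  emit P1@[31:32]
i=33 'a': node 8→8 (via fail)  emit P1@[32:33]
i=34 'c': node 8→14 (via fail)  emit P5@[33:34]
i=35 'c': node 14→2 (via fail)
i=36 'c': node 2→3
i=37 'c': node 3→4
i=38 'b': node 4→5  emit P3@[35:38],P7@[38:38]
i=39 'a': node 5→6  emit P0@[34:39],P2@[36:39]
i=40 'b': node 6→15 (via fail)  emit P7@[40:40]
i=41 'a': node 15→16  emit P6@[39:41]
i=42 'b': node 16→15 (via fail)  emit P7@[42:42]
i=43 'b': node 15→17 (via fail)  emit P7@[43:43]
i=44 'c': node 17→1 (via fail)
i=45 'c': node 1→2
i=46 'b': node 2→9  emit P7@[46:46]
i=47 'a': node 9→10  emit P2@[44:47]
i=48 'a': node 10→8 (via fail)  emit P1@[47:48]
i=49 'a': node 8→8 (via fail)  emit P1@[48:49]
i=50 'c': node 8→14 (via fail)  emit P5@[49:50]
i=51 'c': node 14→2 (via fail)
i=52 'b': node 2→9  emit P7@[52:52]
i=53 'b': node 9→13 (via fail)  emit P4@[51:53],P7@[53:53]
i=54 'a': node 13→7 (via fail)
i=55 'a': node 7→8  emit P1@[54:55]
i=56 'c': node 8→14 (via fail)  emit P5@[55:56]
i=57 'c': node 14→2 (via fail)
i=58 'c': node 2→3
i=59 'c': node 3→4
i=60 'b': node 4→5  emit P3@[57:60],P7@[60:60]
i=61 'c': node 5→1 (via fail)
i=62 'a': node 1→7 (via fail)
i=63 'c': node 7→14  emit P5@[62:63]
i=64 'a': node 14→7 (via fail)
i=65 'c': node 7→14  emit P5@[64:65]
i=66 'a': node 14→7 (via fail)
i=67 'a': node 7→8  emit P1@[66:67]
i=68 'a': node 8→8 (via fail)  emit P1@[67:68]

Result: [[1,1],[2,5],[3,7],[5,5],[6,7],[7,4],[7,7],[9,5],[10,7],[12,7],[16,3],[16,7],[17,4],[17,7],[23,3],[23,7],[24,0],[24,2],[25,7],[26,7],[27,7],[28,7],[31,1],[32,1],[33,1],[34,5],[38,3],[38,7],[39,0],[39,2],[40,7],[41,6],[42,7],[43,7],[46,7],[47,2],[48,1],[49,1],[50,5],[52,7],[53,4],[53,7],[55,1],[56,5],[60,3],[60,7],[63,5],[65,5],[67,1],[68,1]]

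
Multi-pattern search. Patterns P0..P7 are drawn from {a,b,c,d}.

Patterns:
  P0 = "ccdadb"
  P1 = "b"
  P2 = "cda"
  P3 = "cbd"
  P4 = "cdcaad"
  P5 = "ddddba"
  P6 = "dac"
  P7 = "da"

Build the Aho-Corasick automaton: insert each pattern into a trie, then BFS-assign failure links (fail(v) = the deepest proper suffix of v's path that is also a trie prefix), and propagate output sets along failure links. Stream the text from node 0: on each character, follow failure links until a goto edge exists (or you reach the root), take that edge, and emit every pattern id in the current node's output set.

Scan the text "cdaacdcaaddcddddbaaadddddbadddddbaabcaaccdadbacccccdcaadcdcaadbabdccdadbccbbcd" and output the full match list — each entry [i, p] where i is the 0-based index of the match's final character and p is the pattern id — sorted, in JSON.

Build automaton:
Trie (insert patterns):
  0='ε' goto b→7 c→1 d→16
  1='c' goto b→10 c→2 d→8
  2='cc' goto d→3
  3='ccd' goto a→4
  4='ccda' goto d→5
  5='ccdad' goto b→6
  6='ccdadb' goto ·  ←P0
  7='b' goto ·  ←P1
  8='cd' goto a→9 c→12
  9='cda' goto ·  ←P2
  10='cb' goto d→11
  11='cbd' goto ·  ←P3
  12='cdc' goto a→13
  13='cdca' goto a→14
  14='cdcaa' goto d→15
  15='cdcaad' goto ·  ←P4
  16='d' goto a→22 d→17
  17='dd' goto d→18
  18='ddd' goto d→19
  19='dddd' goto b→20
  20='ddddb' goto a→21
  21='ddddba' goto ·  ←P5
  22='da' goto c→23  ←P7
  23='dac' goto ·  ←P6

BFS fail/out derivation:
  n1('c'): parent n0 fail=0; on 'c' 0 → fail=0;  out ∅∪∅=∅
  n7('b'): parent n0 fail=0; on 'b' 0 → fail=0;  out {1}∪∅={1}
  n16('d'): parent n0 fail=0; on 'd' 0 → fail=0;  out ∅∪∅=∅
  n2('cc'): parent n1 fail=0; on 'c' 0 → fail=1;  out ∅∪∅=∅
  n8('cd'): parent n1 fail=0; on 'd' 0 → fail=16;  out ∅∪∅=∅
  n10('cb'): parent n1 fail=0; on 'b' 0 → fail=7;  out ∅∪{1}={1}
  n17('dd'): parent n16 fail=0; on 'd' 0 → fail=16;  out ∅∪∅=∅
  n22('da'): parent n16 fail=0; on 'a' 0 → fail=0;  out {7}∪∅={7}
  n3('ccd'): parent n2 fail=1; on 'd' 1 → fail=8;  out ∅∪∅=∅
  n9('cda'): parent n8 fail=16; on 'a' 16 → fail=22;  out {2}∪{7}={2,7}
  n11('cbd'): parent n10 fail=7; on 'd' 7→0 → fail=16;  out {3}∪∅={3}
  n12('cdc'): parent n8 fail=16; on 'c' 16→0 → fail=1;  out ∅∪∅=∅
  n18('ddd'): parent n17 fail=16; on 'd' 16 → fail=17;  out ∅∪∅=∅
  n23('dac'): parent n22 fail=0; on 'c' 0 → fail=1;  out {6}∪∅={6}
  n4('ccda'): parent n3 fail=8; on 'a' 8 → fail=9;  out ∅∪{2,7}={2,7}
  n13('cdca'): parent n12 fail=1; on 'a' 1→0 → fail=0;  out ∅∪∅=∅
  n19('dddd'): parent n18 fail=17; on 'd' 17 → fail=18;  out ∅∪∅=∅
  n5('ccdad'): parent n4 fail=9; on 'd' 9→22→0 → fail=16;  out ∅∪∅=∅
  n14('cdcaa'): parent n13 fail=0; on 'a' 0 → fail=0;  out ∅∪∅=∅
  n20('ddddb'): parent n19 fail=18; on 'b' 18→17→16→0 → fail=7;  out ∅∪{1}={1}
  n6('ccdadb'): parent n5 fail=16; on 'b' 16→0 → fail=7;  out {0}∪{1}={0,1}
  n15('cdcaad'): parent n14 fail=0; on 'd' 0 → fail=16;  out {4}∪∅={4}
  n21('ddddba'): parent n20 fail=7; on 'a' 7→0 → fail=0;  out {5}∪∅={5}

Scan:
[0] read 'c'  n0⇒n1
[1] read 'd'  n1⇒n8
[2] read 'a'  n8⇒n9  emit P2@[0:2],P7@[1:2]
[3] read 'a'  n9⇒n0 (fail-walked)
[4] read 'c'  n0⇒n1
[5] read 'd'  n1⇒n8
[6] read 'c'  n8⇒n12
[7] read 'a'  n12⇒n13
[8] read 'a'  n13⇒n14
[9] read 'd'  n14⇒n15  emit P4@[4:9]
[10] read 'd'  n15⇒n17 (fail-walked)
[11] read 'c'  n17⇒n1 (fail-walked)
[12] read 'd'  n1⇒n8
[13] read 'd'  n8⇒n17 (fail-walked)
[14] read 'd'  n17⇒n18
[15] read 'd'  n18⇒n19
[16] read 'b'  n19⇒n20  emit P1@[16:16]
[17] read 'a'  n20⇒n21  emit P5@[12:17]
[18] read 'a'  n21⇒n0 (fail-walked)
[19] read 'a'  n0⇒n0
[20] read 'd'  n0⇒n16
[21] read 'd'  n16⇒n17
[22] read 'd'  n17⇒n18
[23] read 'd'  n18⇒n19
[24] read 'd'  n19⇒n19 (fail-walked)
[25] read 'b'  n19⇒n20  emit P1@[25:25]
[26] read 'a'  n20⇒n21  emit P5@[21:26]
[27] read 'd'  n21⇒n16 (fail-walked)
[28] read 'd'  n16⇒n17
[29] read 'd'  n17⇒n18
[30] read 'd'  n18⇒n19
[31] read 'd'  n19⇒n19 (fail-walked)
[32] read 'b'  n19⇒n20  emit P1@[32:32]
[33] read 'a'  n20⇒n21  emit P5@[28:33]
[34] read 'a'  n21⇒n0 (fail-walked)
[35] read 'b'  n0⇒n7  emit P1@[35:35]
[36] read 'c'  n7⇒n1 (fail-walked)
[37] read 'a'  n1⇒n0 (fail-walked)
[38] read 'a'  n0⇒n0
[39] read 'c'  n0⇒n1
[40] read 'c'  n1⇒n2
[41] read 'd'  n2⇒n3
[42] read 'a'  n3⇒n4  emit P2@[40:42],P7@[41:42]
[43] read 'd'  n4⇒n5
[44] read 'b'  n5⇒n6  emit P0@[39:44],P1@[44:44]
[45] read 'a'  n6⇒n0 (fail-walked)
[46] read 'c'  n0⇒n1
[47] read 'c'  n1⇒n2
[48] read 'c'  n2⇒n2 (fail-walked)
[49] read 'c'  n2⇒n2 (fail-walked)
[50] read 'c'  n2⇒n2 (fail-walked)
[51] read 'd'  n2⇒n3
[52] read 'c'  n3⇒n12 (fail-walked)
[53] read 'a'  n12⇒n13
[54] read 'a'  n13⇒n14
[55] read 'd'  n14⇒n15  emit P4@[50:55]
[56] read 'c'  n15⇒n1 (fail-walked)
[57] read 'd'  n1⇒n8
[58] read 'c'  n8⇒n12
[59] read 'a'  n12⇒n13
[60] read 'a'  n13⇒n14
[61] read 'd'  n14⇒n15  emit P4@[56:61]
[62] read 'b'  n15⇒n7 (fail-walked)  emit P1@[62:62]
[63] read 'a'  n7⇒n0 (fail-walked)
[64] read 'b'  n0⇒n7  emit P1@[64:64]
[65] read 'd'  n7⇒n16 (fail-walked)
[66] read 'c'  n16⇒n1 (fail-walked)
[67] read 'c'  n1⇒n2
[68] read 'd'  n2⇒n3
[69] read 'a'  n3⇒n4  emit P2@[67:69],P7@[68:69]
[70] read 'd'  n4⇒n5
[71] read 'b'  n5⇒n6  emit P0@[66:71],P1@[71:71]
[72] read 'c'  n6⇒n1 (fail-walked)
[73] read 'c'  n1⇒n2
[74] read 'b'  n2⇒n10 (fail-walked)  emit P1@[74:74]
[75] read 'b'  n10⇒n7 (fail-walked)  emit P1@[75:75]
[76] read 'c'  n7⇒n1 (fail-walked)
[77] read 'd'  n1⇒n8

Result: [[2,2],[2,7],[9,4],[16,1],[17,5],[25,1],[26,5],[32,1],[33,5],[35,1],[42,2],[42,7],[44,0],[44,1],[55,4],[61,4],[62,1],[64,1],[69,2],[69,7],[71,0],[71,1],[74,1],[75,1]]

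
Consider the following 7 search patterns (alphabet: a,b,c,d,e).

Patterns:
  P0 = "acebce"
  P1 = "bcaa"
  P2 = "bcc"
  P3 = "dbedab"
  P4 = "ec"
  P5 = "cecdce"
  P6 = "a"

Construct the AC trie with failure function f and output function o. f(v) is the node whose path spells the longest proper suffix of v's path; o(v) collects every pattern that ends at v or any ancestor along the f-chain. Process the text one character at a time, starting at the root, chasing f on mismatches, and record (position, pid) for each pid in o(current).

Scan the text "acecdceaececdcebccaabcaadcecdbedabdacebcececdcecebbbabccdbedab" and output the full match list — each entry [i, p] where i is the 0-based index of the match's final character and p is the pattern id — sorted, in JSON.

Build automaton:
Trie nodes:
  0='ε' goto a→1 b→7 c→20 d→12 e→18
  1='a' goto c→2  ←P6
  2='ac' goto e→3
  3='ace' goto b→4
  4='aceb' goto c→5
  5='acebc' goto e→6
  6='acebce' goto ·  ←P0
  7='b' goto c→8
  8='bc' goto a→9 c→11
  9='bca' goto a→10
  10='bcaa' goto ·  ←P1
  11='bcc' goto ·  ←P2
  12='d' goto b→13
  13='db' goto e→14
  14='dbe' goto d→15
  15='dbed' goto a→16
  16='dbeda' goto b→17
  17='dbedab' goto ·  ←P3
  18='e' goto c→19
  19='ec' goto ·  ←P4
  20='c' goto e→21
  21='ce' goto c→22
  22='cec' goto d→23
  23='cecd' goto c→24
  24='cecdc' goto e→25
  25='cecdce' goto ·  ←P5

Failure links (BFS by depth):
  fail(1) 'a': from fail(0)=0 chase 'a': 0 ⇒ 0;  out={6}∪out(0)={6}
  fail(7) 'b': from fail(0)=0 chase 'b': 0 ⇒ 0;  out=∅∪out(0)=∅
  fail(12) 'd': from fail(0)=0 chase 'd': 0 ⇒ 0;  out=∅∪out(0)=∅
  fail(18) 'e': from fail(0)=0 chase 'e': 0 ⇒ 0;  out=∅∪out(0)=∅
  fail(20) 'c': from fail(0)=0 chase 'c': 0 ⇒ 0;  out=∅∪out(0)=∅
  fail(2) 'ac': from fail(1)=0 chase 'c': 0 ⇒ 20;  out=∅∪out(20)=∅
  fail(8) 'bc': from fail(7)=0 chase 'c': 0 ⇒ 20;  out=∅∪out(20)=∅
  fail(13) 'db': from fail(12)=0 chase 'b': 0 ⇒ 7;  out=∅∪out(7)=∅
  fail(19) 'ec': from fail(18)=0 chase 'c': 0 ⇒ 20;  out={4}∪out(20)={4}
  fail(21) 'ce': from fail(20)=0 chase 'e': 0 ⇒ 18;  out=∅∪out(18)=∅
  fail(3) 'ace': from fail(2)=20 chase 'e': 20 ⇒ 21;  out=∅∪out(21)=∅
  fail(9) 'bca': from fail(8)=20 chase 'a': 20→0 ⇒ 1;  out=∅∪out(1)={6}
  fail(11) 'bcc': from fail(8)=20 chase 'c': 20→0 ⇒ 20;  out={2}∪out(20)={2}
  fail(14) 'dbe': from fail(13)=7 chase 'e': 7→0 ⇒ 18;  out=∅∪out(18)=∅
  fail(22) 'cec': from fail(21)=18 chase 'c': 18 ⇒ 19;  out=∅∪out(19)={4}
  fail(4) 'aceb': from fail(3)=21 chase 'b': 21→18→0 ⇒ 7;  out=∅∪out(7)=∅
  fail(10) 'bcaa': from fail(9)=1 chase 'a': 1→0 ⇒ 1;  out={1}∪out(1)={1,6}
  fail(15) 'dbed': from fail(14)=18 chase 'd': 18→0 ⇒ 12;  out=∅∪out(12)=∅
  fail(23) 'cecd': from fail(22)=19 chase 'd': 19→20→0 ⇒ 12;  out=∅∪out(12)=∅
  fail(5) 'acebc': from fail(4)=7 chase 'c': 7 ⇒ 8;  out=∅∪out(8)=∅
  fail(16) 'dbeda': from fail(15)=12 chase 'a': 12→0 ⇒ 1;  out=∅∪out(1)={6}
  fail(24) 'cecdc': from fail(23)=12 chase 'c': 12→0 ⇒ 20;  out=∅∪out(20)=∅
  fail(6) 'acebce': from fail(5)=8 chase 'e': 8→20 ⇒ 21;  out={0}∪out(21)={0}
  fail(17) 'dbedab': from fail(16)=1 chase 'b': 1→0 ⇒ 7;  out={3}∪out(7)={3}
  fail(25) 'cecdce': from fail(24)=20 chase 'e': 20 ⇒ 21;  out={5}∪out(21)={5}

Scan:
i=0 'a': node 0→1  → match P6@[0:0]
i=1 'c': node 1→2
i=2 'e': node 2→3
i=3 'c': node 3→22 (via fail)  → match P4@[2:3]
i=4 'd': node 22→23
i=5 'c': node 23→24
i=6 'e': node 24→25  → match P5@[1:6]
i=7 'a': node 25→1 (via fail)  → match P6@[7:7]
i=8 'e': node 1→18 (via fail)
i=9 'c': node 18→19  → match P4@[8:9]
i=10 'e': node 19→21 (via fail)
i=11 'c': node 21→22  → match P4@[10:11]
i=12 'd': node 22→23
i=13 'c': node 23→24
i=14 'e': node 24→25  → match P5@[9:14]
i=15 'b': node 25→7 (via fail)
i=16 'c': node 7→8
i=17 'c': node 8→11  → match P2@[15:17]
i=18 'a': node 11→1 (via fail)  → match P6@[18:18]
i=19 'a': node 1→1 (via fail)  → match P6@[19:19]
i=20 'b': node 1→7 (via fail)
i=21 'c': node 7→8
i=22 'a': node 8→9  → match P6@[22:22]
i=23 'a': node 9→10  → match P1@[20:23],P6@[23:23]
i=24 'd': node 10→12 (via fail)
i=25 'c': node 12→20 (via fail)
i=26 'e': node 20→21
i=27 'c': node 21→22  → match P4@[26:27]
i=28 'd': node 22→23
i=29 'b': node 23→13 (via fail)
i=30 'e': node 13→14
i=31 'd': node 14→15
i=32 'a': node 15→16  → match P6@[32:32]
i=33 'b': node 16→17  → match P3@[28:33]
i=34 'd': node 17→12 (via fail)
i=35 'a': node 12→1 (via fail)  → match P6@[35:35]
i=36 'c': node 1→2
i=37 'e': node 2→3
i=38 'b': node 3→4
i=39 'c': node 4→5
i=40 'e': node 5→6  → match P0@[35:40]
i=41 'c': node 6→22 (via fail)  → match P4@[40:41]
i=42 'e': node 22→21 (via fail)
i=43 'c': node 21→22  → match P4@[42:43]
i=44 'd': node 22→23
i=45 'c': node 23→24
i=46 'e': node 24→25  → match P5@[41:46]
i=47 'c': node 25→22 (via fail)  → match P4@[46:47]
i=48 'e': node 22→21 (via fail)
i=49 'b': node 21→7 (via fail)
i=50 'b': node 7→7 (via fail)
i=51 'b': node 7→7 (via fail)
i=52 'a': node 7→1 (via fail)  → match P6@[52:52]
i=53 'b': node 1→7 (via fail)
i=54 'c': node 7→8
i=55 'c': node 8→11  → match P2@[53:55]
i=56 'd': node 11→12 (via fail)
i=57 'b': node 12→13
i=58 'e': node 13→14
i=59 'd': node 14→15
i=60 'a': node 15→16  → match P6@[60:60]
i=61 'b': node 16→17  → match P3@[56:61]

All matches (sorted): [[0,6],[3,4],[6,5],[7,6],[9,4],[11,4],[14,5],[17,2],[18,6],[19,6],[22,6],[23,1],[23,6],[27,4],[32,6],[33,3],[35,6],[40,0],[41,4],[43,4],[46,5],[47,4],[52,6],[55,2],[60,6],[61,3]]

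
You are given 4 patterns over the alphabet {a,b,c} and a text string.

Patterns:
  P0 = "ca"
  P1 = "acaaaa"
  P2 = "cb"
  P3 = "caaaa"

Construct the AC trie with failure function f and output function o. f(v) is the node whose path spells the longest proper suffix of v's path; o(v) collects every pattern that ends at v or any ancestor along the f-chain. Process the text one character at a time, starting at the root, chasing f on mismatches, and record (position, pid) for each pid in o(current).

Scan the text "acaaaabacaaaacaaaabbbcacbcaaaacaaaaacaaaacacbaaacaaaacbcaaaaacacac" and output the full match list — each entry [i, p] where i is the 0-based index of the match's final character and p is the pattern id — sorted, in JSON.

Build automaton:
Trie (insert patterns):
  n0 'ε': a→3 c→1
  n1 'c': a→2 b→9
  n2 'ca': a→10  [P0 ends]
  n3 'a': c→4
  n4 'ac': a→5
  n5 'aca': a→6
  n6 'acaa': a→7
  n7 'acaaa': a→8
  n8 'acaaaa': ·  [P1 ends]
  n9 'cb': ·  [P2 ends]
  n10 'caa': a→11
  n11 'caaa': a→12
  n12 'caaaa': ·  [P3 ends]

Failure links (BFS by depth):
  fail(1) 'c': from fail(0)=0 chase 'c': 0 ⇒ 0;  out=∅∪out(0)=∅
  fail(3) 'a': from fail(0)=0 chase 'a': 0 ⇒ 0;  out=∅∪out(0)=∅
  fail(2) 'ca': from fail(1)=0 chase 'a': 0 ⇒ 3;  out={0}∪out(3)={0}
  fail(4) 'ac': from fail(3)=0 chase 'c': 0 ⇒ 1;  out=∅∪out(1)=∅
  fail(9) 'cb': from fail(1)=0 chase 'b': 0 ⇒ 0;  out={2}∪out(0)={2}
  fail(5) 'aca': from fail(4)=1 chase 'a': 1 ⇒ 2;  out=∅∪out(2)={0}
  fail(10) 'caa': from fail(2)=3 chase 'a': 3→0 ⇒ 3;  out=∅∪out(3)=∅
  fail(6) 'acaa': from fail(5)=2 chase 'a': 2 ⇒ 10;  out=∅∪out(10)=∅
  fail(11) 'caaa': from fail(10)=3 chase 'a': 3→0 ⇒ 3;  out=∅∪out(3)=∅
  fail(7) 'acaaa': from fail(6)=10 chase 'a': 10 ⇒ 11;  out=∅∪out(11)=∅
  fail(12) 'caaaa': from fail(11)=3 chase 'a': 3→0 ⇒ 3;  out={3}∪out(3)={3}
  fail(8) 'acaaaa': from fail(7)=11 chase 'a': 11 ⇒ 12;  out={1}∪out(12)={1,3}

Run:
i=0 'a': node 0→3
i=1 'c': node 3→4
i=2 'a': node 4→5  ** P0@[1:2]
i=3 'a': node 5→6
i=4 'a': node 6→7
i=5 'a': node 7→8  ** P1@[0:5],P3@[1:5]
i=6 'b': node 8→0 (fail-walked)
i=7 'a': node 0→3
i=8 'c': node 3→4
i=9 'a': node 4→5  ** P0@[8:9]
i=10 'a': node 5→6
i=11 'a': node 6→7
i=12 'a': node 7→8  ** P1@[7:12],P3@[8:12]
i=13 'c': node 8→4 (fail-walked)
i=14 'a': node 4→5  ** P0@[13:14]
i=15 'a': node 5→6
i=16 'a': node 6→7
i=17 'a': node 7→8  ** P1@[12:17],P3@[13:17]
i=18 'b': node 8→0 (fail-walked)
i=19 'b': node 0→0
i=20 'b': node 0→0
i=21 'c': node 0→1
i=22 'a': node 1→2  ** P0@[21:22]
i=23 'c': node 2→4 (fail-walked)
i=24 'b': node 4→9 (fail-walked)  ** P2@[23:24]
i=25 'c': node 9→1 (fail-walked)
i=26 'a': node 1→2  ** P0@[25:26]
i=27 'a': node 2→10
i=28 'a': node 10→11
i=29 'a': node 11→12  ** P3@[25:29]
i=30 'c': node 12→4 (fail-walked)
i=31 'a': node 4→5  ** P0@[30:31]
i=32 'a': node 5→6
i=33 'a': node 6→7
i=34 'a': node 7→8  ** P1@[29:34],P3@[30:34]
i=35 'a': node 8→3 (fail-walked)
i=36 'c': node 3→4
i=37 'a': node 4→5  ** P0@[36:37]
i=38 'a': node 5→6
i=39 'a': node 6→7
i=40 'a': node 7→8  ** P1@[35:40],P3@[36:40]
i=41 'c': node 8→4 (fail-walked)
i=42 'a': node 4→5  ** P0@[41:42]
i=43 'c': node 5→4 (fail-walked)
i=44 'b': node 4→9 (fail-walked)  ** P2@[43:44]
i=45 'a': node 9→3 (fail-walked)
i=46 'a': node 3→3 (fail-walked)
i=47 'a': node 3→3 (fail-walked)
i=48 'c': node 3→4
i=49 'a': node 4→5  ** P0@[48:49]
i=50 'a': node 5→6
i=51 'a': node 6→7
i=52 'a': node 7→8  ** P1@[47:52],P3@[48:52]
i=53 'c': node 8→4 (fail-walked)
i=54 'b': node 4→9 (fail-walked)  ** P2@[53:54]
i=55 'c': node 9→1 (fail-walked)
i=56 'a': node 1→2  ** P0@[55:56]
i=57 'a': node 2→10
i=58 'a': node 10→11
i=59 'a': node 11→12  ** P3@[55:59]
i=60 'a': node 12→3 (fail-walked)
i=61 'c': node 3→4
i=62 'a': node 4→5  ** P0@[61:62]
i=63 'c': node 5→4 (fail-walked)
i=64 'a': node 4→5  ** P0@[63:64]
i=65 'c': node 5→4 (fail-walked)

Matches: [[2,0],[5,1],[5,3],[9,0],[12,1],[12,3],[14,0],[17,1],[17,3],[22,0],[24,2],[26,0],[29,3],[31,0],[34,1],[34,3],[37,0],[40,1],[40,3],[42,0],[44,2],[49,0],[52,1],[52,3],[54,2],[56,0],[59,3],[62,0],[64,0]]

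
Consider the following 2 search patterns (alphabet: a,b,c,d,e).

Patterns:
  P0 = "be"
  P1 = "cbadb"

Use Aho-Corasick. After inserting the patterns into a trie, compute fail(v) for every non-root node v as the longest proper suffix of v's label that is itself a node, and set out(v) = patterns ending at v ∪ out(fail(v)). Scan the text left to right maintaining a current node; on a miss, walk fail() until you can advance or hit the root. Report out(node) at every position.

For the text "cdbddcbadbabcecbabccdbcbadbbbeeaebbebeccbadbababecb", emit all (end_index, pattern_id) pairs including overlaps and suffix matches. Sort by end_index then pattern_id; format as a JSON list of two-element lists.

Construct AC machine:
Trie nodes:
  n0 'ε': b→1 c→3
  n1 'b': e→2
  n2 'be': ·  [P0 ends]
  n3 'c': b→4
  n4 'cb': a→5
  n5 'cba': d→6
  n6 'cbad': b→7
  n7 'cbadb': ·  [P1 ends]

Failure links (BFS by depth):
  n1('b'): parent n0 fail=0; on 'b' 0 → fail=0;  out ∅∪∅=∅
  n3('c'): parent n0 fail=0; on 'c' 0 → fail=0;  out ∅∪∅=∅
  n2('be'): parent n1 fail=0; on 'e' 0 → fail=0;  out {0}∪∅={0}
  n4('cb'): parent n3 fail=0; on 'b' 0 → fail=1;  out ∅∪∅=∅
  n5('cba'): parent n4 fail=1; on 'a' 1→0 → fail=0;  out ∅∪∅=∅
  n6('cbad'): parent n5 fail=0; on 'd' 0 → fail=0;  out ∅∪∅=∅
  n7('cbadb'): parent n6 fail=0; on 'b' 0 → fail=1;  out {1}∪∅={1}

Run:
i=0 'c': node 0→3
i=1 'd': node 3→0 (fail-walked)
i=2 'b': node 0→1
i=3 'd': node 1→0 (fail-walked)
i=4 'd': node 0→0
i=5 'c': node 0→3
i=6 'b': node 3→4
i=7 'a': node 4→5
i=8 'd': node 5→6
i=9 'b': node 6→7  emit P1@[5:9]
i=10 'a': node 7→0 (fail-walked)
i=11 'b': node 0→1
i=12 'c': node 1→3 (fail-walked)
i=13 'e': node 3→0 (fail-walked)
i=14 'c': node 0→3
i=15 'b': node 3→4
i=16 'a': node 4→5
i=17 'b': node 5→1 (fail-walked)
i=18 'c': node 1→3 (fail-walked)
i=19 'c': node 3→3 (fail-walked)
i=20 'd': node 3→0 (fail-walked)
i=21 'b': node 0→1
i=22 'c': node 1→3 (fail-walked)
i=23 'b': node 3→4
i=24 'a': node 4→5
i=25 'd': node 5→6
i=26 'b': node 6→7  emit P1@[22:26]
i=27 'b': node 7→1 (fail-walked)
i=28 'b': node 1→1 (fail-walked)
i=29 'e': node 1→2  emit P0@[28:29]
i=30 'e': node 2→0 (fail-walked)
i=31 'a': node 0→0
i=32 'e': node 0→0
i=33 'b': node 0→1
i=34 'b': node 1→1 (fail-walked)
i=35 'e': node 1→2  emit P0@[34:35]
i=36 'b': node 2→1 (fail-walked)
i=37 'e': node 1→2  emit P0@[36:37]
i=38 'c': node 2→3 (fail-walked)
i=39 'c': node 3→3 (fail-walked)
i=40 'b': node 3→4
i=41 'a': node 4→5
i=42 'd': node 5→6
i=43 'b': node 6→7  emit P1@[39:43]
i=44 'a': node 7→0 (fail-walked)
i=45 'b': node 0→1
i=46 'a': node 1→0 (fail-walked)
i=47 'b': node 0→1
i=48 'e': node 1→2  emit P0@[47:48]
i=49 'c': node 2→3 (fail-walked)
i=50 'b': node 3→4

Result: [[9,1],[26,1],[29,0],[35,0],[37,0],[43,1],[48,0]]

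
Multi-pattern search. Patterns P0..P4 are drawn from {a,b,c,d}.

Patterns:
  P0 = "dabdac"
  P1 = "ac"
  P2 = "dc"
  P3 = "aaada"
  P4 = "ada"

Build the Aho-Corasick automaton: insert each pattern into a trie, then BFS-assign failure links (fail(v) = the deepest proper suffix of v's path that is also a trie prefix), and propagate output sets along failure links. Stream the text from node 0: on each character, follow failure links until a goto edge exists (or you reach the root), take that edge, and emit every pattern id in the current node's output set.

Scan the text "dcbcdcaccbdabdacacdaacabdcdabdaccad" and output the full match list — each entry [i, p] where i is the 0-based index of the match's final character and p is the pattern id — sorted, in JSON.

Construct AC machine:
Trie nodes:
  n0 'ε': a→7 d→1
  n1 'd': a→2 c→9
  n2 'da': b→3
  n3 'dab': d→4
  n4 'dabd': a→5
  n5 'dabda': c→6
  n6 'dabdac': ·  ←P0
  n7 'a': a→10 c→8 d→14
  n8 'ac': ·  ←P1
  n9 'dc': ·  ←P2
  n10 'aa': a→11
  n11 'aaa': d→12
  n12 'aaad': a→13
  n13 'aaada': ·  ←P3
  n14 'ad': a→15
  n15 'ada': ·  ←P4

Failure links (BFS by depth):
  n1('d'): parent n0 fail=0; on 'd' 0 → fail=0;  out ∅∪∅=∅
  n7('a'): parent n0 fail=0; on 'a' 0 → fail=0;  out ∅∪∅=∅
  n2('da'): parent n1 fail=0; on 'a' 0 → fail=7;  out ∅∪∅=∅
  n8('ac'): parent n7 fail=0; on 'c' 0 → fail=0;  out {1}∪∅={1}
  n9('dc'): parent n1 fail=0; on 'c' 0 → fail=0;  out {2}∪∅={2}
  n10('aa'): parent n7 fail=0; on 'a' 0 → fail=7;  out ∅∪∅=∅
  n14('ad'): parent n7 fail=0; on 'd' 0 → fail=1;  out ∅∪∅=∅
  n3('dab'): parent n2 fail=7; on 'b' 7→0 → fail=0;  out ∅∪∅=∅
  n11('aaa'): parent n10 fail=7; on 'a' 7 → fail=10;  out ∅∪∅=∅
  n15('ada'): parent n14 fail=1; on 'a' 1 → fail=2;  out {4}∪∅={4}
  n4('dabd'): parent n3 fail=0; on 'd' 0 → fail=1;  out ∅∪∅=∅
  n12('aaad'): parent n11 fail=10; on 'd' 10→7 → fail=14;  out ∅∪∅=∅
  n5('dabda'): parent n4 fail=1; on 'a' 1 → fail=2;  out ∅∪∅=∅
  n13('aaada'): parent n12 fail=14; on 'a' 14 → fail=15;  out {3}∪{4}={3,4}
  n6('dabdac'): parent n5 fail=2; on 'c' 2→7 → fail=8;  out {0}∪{1}={0,1}

Scan:
i=0 'd': node 0→1
i=1 'c': node 1→9  → match P2@[0:1]
i=2 'b': node 9→0 (fail-walked)
i=3 'c': node 0→0
i=4 'd': node 0→1
i=5 'c': node 1→9  → match P2@[4:5]
i=6 'a': node 9→7 (fail-walked)
i=7 'c': node 7→8  → match P1@[6:7]
i=8 'c': node 8→0 (fail-walked)
i=9 'b': node 0→0
i=10 'd': node 0→1
i=11 'a': node 1→2
i=12 'b': node 2→3
i=13 'd': node 3→4
i=14 'a': node 4→5
i=15 'c': node 5→6  → match P0@[10:15],P1@[14:15]
i=16 'a': node 6→7 (fail-walked)
i=17 'c': node 7→8  → match P1@[16:17]
i=18 'd': node 8→1 (fail-walked)
i=19 'a': node 1→2
i=20 'a': node 2→10 (fail-walked)
i=21 'c': node 10→8 (fail-walked)  → match P1@[20:21]
i=22 'a': node 8→7 (fail-walked)
i=23 'b': node 7→0 (fail-walked)
i=24 'd': node 0→1
i=25 'c': node 1→9  → match P2@[24:25]
i=26 'd': node 9→1 (fail-walked)
i=27 'a': node 1→2
i=28 'b': node 2→3
i=29 'd': node 3→4
i=30 'a': node 4→5
i=31 'c': node 5→6  → match P0@[26:31],P1@[30:31]
i=32 'c': node 6→0 (fail-walked)
i=33 'a': node 0→7
i=34 'd': node 7→14

Result: [[1,2],[5,2],[7,1],[15,0],[15,1],[17,1],[21,1],[25,2],[31,0],[31,1]]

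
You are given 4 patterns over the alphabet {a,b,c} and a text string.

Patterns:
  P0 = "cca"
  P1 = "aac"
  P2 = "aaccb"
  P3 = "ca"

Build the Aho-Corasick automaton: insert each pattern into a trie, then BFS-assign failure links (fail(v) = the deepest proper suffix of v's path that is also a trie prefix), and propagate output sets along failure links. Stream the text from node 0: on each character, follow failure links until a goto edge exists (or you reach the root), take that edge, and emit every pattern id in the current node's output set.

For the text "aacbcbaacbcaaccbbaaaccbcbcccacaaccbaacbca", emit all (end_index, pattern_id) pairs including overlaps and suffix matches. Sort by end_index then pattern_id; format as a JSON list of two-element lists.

Build automaton:
Trie nodes:
  n0 'ε': a→4 c→1
  n1 'c': a→9 c→2
  n2 'cc': a→3
  n3 'cca': ·  ←P0
  n4 'a': a→5
  n5 'aa': c→6
  n6 'aac': c→7  ←P1
  n7 'aacc': b→8
  n8 'aaccb': ·  ←P2
  n9 'ca': ·  ←P3

Failure links (BFS by depth):
  fail(1) 'c': from fail(0)=0 chase 'c': 0 ⇒ 0;  out=∅∪out(0)=∅
  fail(4) 'a': from fail(0)=0 chase 'a': 0 ⇒ 0;  out=∅∪out(0)=∅
  fail(2) 'cc': from fail(1)=0 chase 'c': 0 ⇒ 1;  out=∅∪out(1)=∅
  fail(5) 'aa': from fail(4)=0 chase 'a': 0 ⇒ 4;  out=∅∪out(4)=∅
  fail(9) 'ca': from fail(1)=0 chase 'a': 0 ⇒ 4;  out={3}∪out(4)={3}
  fail(3) 'cca': from fail(2)=1 chase 'a': 1 ⇒ 9;  out={0}∪out(9)={0,3}
  fail(6) 'aac': from fail(5)=4 chase 'c': 4→0 ⇒ 1;  out={1}∪out(1)={1}
  fail(7) 'aacc': from fail(6)=1 chase 'c': 1 ⇒ 2;  out=∅∪out(2)=∅
  fail(8) 'aaccb': from fail(7)=2 chase 'b': 2→1→0 ⇒ 0;  out={2}∪out(0)={2}

Text stream:
i=0 'a': node 0→4
i=1 'a': node 4→5
i=2 'c': node 5→6  ** P1@[0:2]
i=3 'b': node 6→0 ·f
i=4 'c': node 0→1
i=5 'b': node 1→0 ·f
i=6 'a': node 0→4
i=7 'a': node 4→5
i=8 'c': node 5→6  ** P1@[6:8]
i=9 'b': node 6→0 ·f
i=10 'c': node 0→1
i=11 'a': node 1→9  ** P3@[10:11]
i=12 'a': node 9→5 ·f
i=13 'c': node 5→6  ** P1@[11:13]
i=14 'c': node 6→7
i=15 'b': node 7→8  ** P2@[11:15]
i=16 'b': node 8→0 ·f
i=17 'a': node 0→4
i=18 'a': node 4→5
i=19 'a': node 5→5 ·f
i=20 'c': node 5→6  ** P1@[18:20]
i=21 'c': node 6→7
i=22 'b': node 7→8  ** P2@[18:22]
i=23 'c': node 8→1 ·f
i=24 'b': node 1→0 ·f
i=25 'c': node 0→1
i=26 'c': node 1→2
i=27 'c': node 2→2 ·f
i=28 'a': node 2→3  ** P0@[26:28],P3@[27:28]
i=29 'c': node 3→1 ·f
i=30 'a': node 1→9  ** P3@[29:30]
i=31 'a': node 9→5 ·f
i=32 'c': node 5→6  ** P1@[30:32]
i=33 'c': node 6→7
i=34 'b': node 7→8  ** P2@[30:34]
i=35 'a': node 8→4 ·f
i=36 'a': node 4→5
i=37 'c': node 5→6  ** P1@[35:37]
i=38 'b': node 6→0 ·f
i=39 'c': node 0→1
i=40 'a': node 1→9  ** P3@[39:40]

Result: [[2,1],[8,1],[11,3],[13,1],[15,2],[20,1],[22,2],[28,0],[28,3],[30,3],[32,1],[34,2],[37,1],[40,3]]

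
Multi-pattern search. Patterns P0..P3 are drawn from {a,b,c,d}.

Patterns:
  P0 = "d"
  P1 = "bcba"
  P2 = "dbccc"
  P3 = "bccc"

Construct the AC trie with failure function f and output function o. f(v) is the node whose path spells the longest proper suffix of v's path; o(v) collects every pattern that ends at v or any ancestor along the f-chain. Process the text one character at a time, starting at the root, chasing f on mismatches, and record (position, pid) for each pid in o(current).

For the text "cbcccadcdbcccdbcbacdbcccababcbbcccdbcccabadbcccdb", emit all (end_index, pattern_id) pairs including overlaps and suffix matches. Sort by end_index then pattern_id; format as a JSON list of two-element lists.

Build automaton:
Trie (insert patterns):
  0='ε' goto b→2 d→1
  1='d' goto b→6  ←P0
  2='b' goto c→3
  3='bc' goto b→4 c→10
  4='bcb' goto a→5
  5='bcba' goto ·  ←P1
  6='db' goto c→7
  7='dbc' goto c→8
  8='dbcc' goto c→9
  9='dbccc' goto ·  ←P2
  10='bcc' goto c→11
  11='bccc' goto ·  ←P3

Failure links (BFS by depth):
  n1('d'): parent n0 fail=0; on 'd' 0 → fail=0;  out {0}∪∅={0}
  n2('b'): parent n0 fail=0; on 'b' 0 → fail=0;  out ∅∪∅=∅
  n3('bc'): parent n2 fail=0; on 'c' 0 → fail=0;  out ∅∪∅=∅
  n6('db'): parent n1 fail=0; on 'b' 0 → fail=2;  out ∅∪∅=∅
  n4('bcb'): parent n3 fail=0; on 'b' 0 → fail=2;  out ∅∪∅=∅
  n7('dbc'): parent n6 fail=2; on 'c' 2 → fail=3;  out ∅∪∅=∅
  n10('bcc'): parent n3 fail=0; on 'c' 0 → fail=0;  out ∅∪∅=∅
  n5('bcba'): parent n4 fail=2; on 'a' 2→0 → fail=0;  out {1}∪∅={1}
  n8('dbcc'): parent n7 fail=3; on 'c' 3 → fail=10;  out ∅∪∅=∅
  n11('bccc'): parent n10 fail=0; on 'c' 0 → fail=0;  out {3}∪∅={3}
  n9('dbccc'): parent n8 fail=10; on 'c' 10 → fail=11;  out {2}∪{3}={2,3}

Run:
i=0 'c': node 0→0
i=1 'b': node 0→2
i=2 'c': node 2→3
i=3 'c': node 3→10
i=4 'c': node 10→11  emit P3@[1:4]
i=5 'a': node 11→0 ·f
i=6 'd': node 0→1  emit P0@[6:6]
i=7 'c': node 1→0 ·f
i=8 'd': node 0→1  emit P0@[8:8]
i=9 'b': node 1→6
i=10 'c': node 6→7
i=11 'c': node 7→8
i=12 'c': node 8→9  emit P2@[8:12],P3@[9:12]
i=13 'd': node 9→1 ·f  emit P0@[13:13]
i=14 'b': node 1→6
i=15 'c': node 6→7
i=16 'b': node 7→4 ·f
i=17 'a': node 4→5  emit P1@[14:17]
i=18 'c': node 5→0 ·f
i=19 'd': node 0→1  emit P0@[19:19]
i=20 'b': node 1→6
i=21 'c': node 6→7
i=22 'c': node 7→8
i=23 'c': node 8→9  emit P2@[19:23],P3@[20:23]
i=24 'a': node 9→0 ·f
i=25 'b': node 0→2
i=26 'a': node 2→0 ·f
i=27 'b': node 0→2
i=28 'c': node 2→3
i=29 'b': node 3→4
i=30 'b': node 4→2 ·f
i=31 'c': node 2→3
i=32 'c': node 3→10
i=33 'c': node 10→11  emit P3@[30:33]
i=34 'd': node 11→1 ·f  emit P0@[34:34]
i=35 'b': node 1→6
i=36 'c': node 6→7
i=37 'c': node 7→8
i=38 'c': node 8→9  emit P2@[34:38],P3@[35:38]
i=39 'a': node 9→0 ·f
i=40 'b': node 0→2
i=41 'a': node 2→0 ·f
i=42 'd': node 0→1  emit P0@[42:42]
i=43 'b': node 1→6
i=44 'c': node 6→7
i=45 'c': node 7→8
i=46 'c': node 8→9  emit P2@[42:46],P3@[43:46]
i=47 'd': node 9→1 ·f  emit P0@[47:47]
i=48 'b': node 1→6

Matches: [[4,3],[6,0],[8,0],[12,2],[12,3],[13,0],[17,1],[19,0],[23,2],[23,3],[33,3],[34,0],[38,2],[38,3],[42,0],[46,2],[46,3],[47,0]]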